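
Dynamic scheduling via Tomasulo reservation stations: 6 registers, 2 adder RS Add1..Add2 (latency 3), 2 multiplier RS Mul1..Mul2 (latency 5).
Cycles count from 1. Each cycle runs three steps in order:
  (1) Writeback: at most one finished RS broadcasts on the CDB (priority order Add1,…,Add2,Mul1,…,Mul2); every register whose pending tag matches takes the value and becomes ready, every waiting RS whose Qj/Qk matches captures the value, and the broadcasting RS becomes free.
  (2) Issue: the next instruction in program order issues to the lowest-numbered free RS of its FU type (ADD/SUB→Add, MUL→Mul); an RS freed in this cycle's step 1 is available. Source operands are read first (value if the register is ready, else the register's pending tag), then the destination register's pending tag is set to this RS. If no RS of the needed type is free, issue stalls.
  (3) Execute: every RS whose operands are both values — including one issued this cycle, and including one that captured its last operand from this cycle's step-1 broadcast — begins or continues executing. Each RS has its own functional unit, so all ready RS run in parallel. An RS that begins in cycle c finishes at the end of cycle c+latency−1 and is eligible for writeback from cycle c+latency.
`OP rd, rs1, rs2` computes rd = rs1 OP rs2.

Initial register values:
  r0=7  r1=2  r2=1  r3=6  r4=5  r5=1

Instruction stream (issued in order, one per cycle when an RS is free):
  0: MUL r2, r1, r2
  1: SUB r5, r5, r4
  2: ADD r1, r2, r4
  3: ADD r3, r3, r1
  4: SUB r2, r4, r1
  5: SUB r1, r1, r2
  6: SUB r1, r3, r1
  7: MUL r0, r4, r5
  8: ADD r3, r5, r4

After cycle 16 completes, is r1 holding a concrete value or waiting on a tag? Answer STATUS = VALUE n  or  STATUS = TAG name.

  c1: issue MUL r2<-Mul1  regs: r0:7,r1:2,r2:Mul1,r3:6,r4:5,r5:1
  c2: issue SUB r5<-Add1  regs: r0:7,r1:2,r2:Mul1,r3:6,r4:5,r5:Add1
  c3: issue ADD r1<-Add2  regs: r0:7,r1:Add2,r2:Mul1,r3:6,r4:5,r5:Add1
  c4: stall  regs: r0:7,r1:Add2,r2:Mul1,r3:6,r4:5,r5:Add1
  c5: CDB Add1=-4; issue ADD r3<-Add1  regs: r0:7,r1:Add2,r2:Mul1,r3:Add1,r4:5,r5:-4
  c6: CDB Mul1=2; stall  regs: r0:7,r1:Add2,r2:2,r3:Add1,r4:5,r5:-4
  c7: stall  regs: r0:7,r1:Add2,r2:2,r3:Add1,r4:5,r5:-4
  c8: stall  regs: r0:7,r1:Add2,r2:2,r3:Add1,r4:5,r5:-4
  c9: CDB Add2=7; issue SUB r2<-Add2  regs: r0:7,r1:7,r2:Add2,r3:Add1,r4:5,r5:-4
  c10: stall  regs: r0:7,r1:7,r2:Add2,r3:Add1,r4:5,r5:-4
  c11: stall  regs: r0:7,r1:7,r2:Add2,r3:Add1,r4:5,r5:-4
  c12: CDB Add1=13; issue SUB r1<-Add1  regs: r0:7,r1:Add1,r2:Add2,r3:13,r4:5,r5:-4
  c13: CDB Add2=-2; issue SUB r1<-Add2  regs: r0:7,r1:Add2,r2:-2,r3:13,r4:5,r5:-4
  c14: issue MUL r0<-Mul1  regs: r0:Mul1,r1:Add2,r2:-2,r3:13,r4:5,r5:-4
  c15: stall  regs: r0:Mul1,r1:Add2,r2:-2,r3:13,r4:5,r5:-4
  c16: CDB Add1=9; issue ADD r3<-Add1  regs: r0:Mul1,r1:Add2,r2:-2,r3:Add1,r4:5,r5:-4

STATUS = TAG Add2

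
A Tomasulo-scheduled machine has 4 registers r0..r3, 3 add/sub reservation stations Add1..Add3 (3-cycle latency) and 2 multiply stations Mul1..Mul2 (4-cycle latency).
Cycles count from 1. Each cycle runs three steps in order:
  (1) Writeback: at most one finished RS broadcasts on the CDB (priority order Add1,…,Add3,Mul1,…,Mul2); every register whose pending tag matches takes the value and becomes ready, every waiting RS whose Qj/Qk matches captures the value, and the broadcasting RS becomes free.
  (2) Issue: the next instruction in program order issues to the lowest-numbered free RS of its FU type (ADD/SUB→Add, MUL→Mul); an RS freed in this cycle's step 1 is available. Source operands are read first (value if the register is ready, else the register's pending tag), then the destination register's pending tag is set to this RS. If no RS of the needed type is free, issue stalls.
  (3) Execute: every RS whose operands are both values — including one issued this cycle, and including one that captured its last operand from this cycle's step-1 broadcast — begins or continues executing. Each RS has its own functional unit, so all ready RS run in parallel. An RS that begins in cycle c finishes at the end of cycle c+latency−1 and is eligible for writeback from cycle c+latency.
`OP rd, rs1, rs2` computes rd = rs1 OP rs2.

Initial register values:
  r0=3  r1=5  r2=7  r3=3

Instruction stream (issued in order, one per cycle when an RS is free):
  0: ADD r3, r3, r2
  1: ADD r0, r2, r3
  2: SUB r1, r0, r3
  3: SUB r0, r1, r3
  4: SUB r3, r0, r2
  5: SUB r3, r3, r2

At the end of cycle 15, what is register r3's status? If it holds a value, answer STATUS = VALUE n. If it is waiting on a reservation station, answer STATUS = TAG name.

STATUS = TAG Add3

c1: issue ADD r3<-Add1 | r0:3,r1:5,r2:7,r3:Add1
c2: issue ADD r0<-Add2 | r0:Add2,r1:5,r2:7,r3:Add1
c3: issue SUB r1<-Add3 | r0:Add2,r1:Add3,r2:7,r3:Add1
c4: CDB Add1=10; issue SUB r0<-Add1 | r0:Add1,r1:Add3,r2:7,r3:10
c5: stall | r0:Add1,r1:Add3,r2:7,r3:10
c6: stall | r0:Add1,r1:Add3,r2:7,r3:10
c7: CDB Add2=17; issue SUB r3<-Add2 | r0:Add1,r1:Add3,r2:7,r3:Add2
c8: stall | r0:Add1,r1:Add3,r2:7,r3:Add2
c9: stall | r0:Add1,r1:Add3,r2:7,r3:Add2
c10: CDB Add3=7; issue SUB r3<-Add3 | r0:Add1,r1:7,r2:7,r3:Add3
c11: - | r0:Add1,r1:7,r2:7,r3:Add3
c12: - | r0:Add1,r1:7,r2:7,r3:Add3
c13: CDB Add1=-3 | r0:-3,r1:7,r2:7,r3:Add3
c14: - | r0:-3,r1:7,r2:7,r3:Add3
c15: - | r0:-3,r1:7,r2:7,r3:Add3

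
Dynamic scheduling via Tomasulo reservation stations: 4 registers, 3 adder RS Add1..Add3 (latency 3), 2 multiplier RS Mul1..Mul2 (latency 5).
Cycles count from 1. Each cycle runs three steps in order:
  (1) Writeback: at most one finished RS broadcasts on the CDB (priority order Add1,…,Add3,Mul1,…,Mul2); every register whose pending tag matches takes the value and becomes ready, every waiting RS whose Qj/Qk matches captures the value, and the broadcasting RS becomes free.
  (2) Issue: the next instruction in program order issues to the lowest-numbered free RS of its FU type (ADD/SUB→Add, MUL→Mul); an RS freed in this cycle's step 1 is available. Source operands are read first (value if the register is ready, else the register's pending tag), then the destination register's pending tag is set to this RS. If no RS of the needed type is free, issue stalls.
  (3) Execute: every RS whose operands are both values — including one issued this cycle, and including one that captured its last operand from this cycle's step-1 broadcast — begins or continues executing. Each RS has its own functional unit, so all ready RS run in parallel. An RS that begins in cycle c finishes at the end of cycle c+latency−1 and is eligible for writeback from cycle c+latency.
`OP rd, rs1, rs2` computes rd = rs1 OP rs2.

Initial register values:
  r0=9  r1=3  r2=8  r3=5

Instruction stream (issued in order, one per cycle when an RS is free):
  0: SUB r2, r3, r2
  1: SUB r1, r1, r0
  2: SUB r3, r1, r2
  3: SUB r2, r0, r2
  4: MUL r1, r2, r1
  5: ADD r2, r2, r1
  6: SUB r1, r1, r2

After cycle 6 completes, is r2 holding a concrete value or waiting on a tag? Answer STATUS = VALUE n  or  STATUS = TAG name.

STATUS = TAG Add2

c1: issue SUB r2<-Add1 | r0:9,r1:3,r2:Add1,r3:5
c2: issue SUB r1<-Add2 | r0:9,r1:Add2,r2:Add1,r3:5
c3: issue SUB r3<-Add3 | r0:9,r1:Add2,r2:Add1,r3:Add3
c4: CDB Add1=-3; issue SUB r2<-Add1 | r0:9,r1:Add2,r2:Add1,r3:Add3
c5: CDB Add2=-6; issue MUL r1<-Mul1 | r0:9,r1:Mul1,r2:Add1,r3:Add3
c6: issue ADD r2<-Add2 | r0:9,r1:Mul1,r2:Add2,r3:Add3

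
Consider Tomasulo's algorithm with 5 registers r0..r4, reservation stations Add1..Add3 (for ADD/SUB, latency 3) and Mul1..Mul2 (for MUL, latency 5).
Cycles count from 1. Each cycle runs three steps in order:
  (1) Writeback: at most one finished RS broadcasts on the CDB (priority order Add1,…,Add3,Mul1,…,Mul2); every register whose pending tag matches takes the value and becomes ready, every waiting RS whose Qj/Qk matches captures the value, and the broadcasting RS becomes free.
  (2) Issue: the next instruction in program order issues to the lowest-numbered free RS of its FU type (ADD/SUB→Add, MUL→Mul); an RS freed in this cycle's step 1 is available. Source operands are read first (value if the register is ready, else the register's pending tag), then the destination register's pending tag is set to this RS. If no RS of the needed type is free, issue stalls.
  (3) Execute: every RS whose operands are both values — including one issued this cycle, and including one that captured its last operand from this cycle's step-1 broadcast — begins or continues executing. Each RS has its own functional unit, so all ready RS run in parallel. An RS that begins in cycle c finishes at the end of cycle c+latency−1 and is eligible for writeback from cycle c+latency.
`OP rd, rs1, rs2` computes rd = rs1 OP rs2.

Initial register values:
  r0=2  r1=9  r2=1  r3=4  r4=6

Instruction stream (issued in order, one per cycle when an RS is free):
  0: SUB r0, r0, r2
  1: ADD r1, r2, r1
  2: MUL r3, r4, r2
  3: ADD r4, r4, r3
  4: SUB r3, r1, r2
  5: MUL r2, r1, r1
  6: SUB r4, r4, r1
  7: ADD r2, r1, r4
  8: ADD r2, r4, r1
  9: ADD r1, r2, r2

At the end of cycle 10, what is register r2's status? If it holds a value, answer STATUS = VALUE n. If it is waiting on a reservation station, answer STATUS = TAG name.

  c1: issue SUB r0<-Add1  regs: r0:Add1,r1:9,r2:1,r3:4,r4:6
  c2: issue ADD r1<-Add2  regs: r0:Add1,r1:Add2,r2:1,r3:4,r4:6
  c3: issue MUL r3<-Mul1  regs: r0:Add1,r1:Add2,r2:1,r3:Mul1,r4:6
  c4: CDB Add1=1; issue ADD r4<-Add1  regs: r0:1,r1:Add2,r2:1,r3:Mul1,r4:Add1
  c5: CDB Add2=10; issue SUB r3<-Add2  regs: r0:1,r1:10,r2:1,r3:Add2,r4:Add1
  c6: issue MUL r2<-Mul2  regs: r0:1,r1:10,r2:Mul2,r3:Add2,r4:Add1
  c7: issue SUB r4<-Add3  regs: r0:1,r1:10,r2:Mul2,r3:Add2,r4:Add3
  c8: CDB Add2=9; issue ADD r2<-Add2  regs: r0:1,r1:10,r2:Add2,r3:9,r4:Add3
  c9: CDB Mul1=6; stall  regs: r0:1,r1:10,r2:Add2,r3:9,r4:Add3
  c10: stall  regs: r0:1,r1:10,r2:Add2,r3:9,r4:Add3

STATUS = TAG Add2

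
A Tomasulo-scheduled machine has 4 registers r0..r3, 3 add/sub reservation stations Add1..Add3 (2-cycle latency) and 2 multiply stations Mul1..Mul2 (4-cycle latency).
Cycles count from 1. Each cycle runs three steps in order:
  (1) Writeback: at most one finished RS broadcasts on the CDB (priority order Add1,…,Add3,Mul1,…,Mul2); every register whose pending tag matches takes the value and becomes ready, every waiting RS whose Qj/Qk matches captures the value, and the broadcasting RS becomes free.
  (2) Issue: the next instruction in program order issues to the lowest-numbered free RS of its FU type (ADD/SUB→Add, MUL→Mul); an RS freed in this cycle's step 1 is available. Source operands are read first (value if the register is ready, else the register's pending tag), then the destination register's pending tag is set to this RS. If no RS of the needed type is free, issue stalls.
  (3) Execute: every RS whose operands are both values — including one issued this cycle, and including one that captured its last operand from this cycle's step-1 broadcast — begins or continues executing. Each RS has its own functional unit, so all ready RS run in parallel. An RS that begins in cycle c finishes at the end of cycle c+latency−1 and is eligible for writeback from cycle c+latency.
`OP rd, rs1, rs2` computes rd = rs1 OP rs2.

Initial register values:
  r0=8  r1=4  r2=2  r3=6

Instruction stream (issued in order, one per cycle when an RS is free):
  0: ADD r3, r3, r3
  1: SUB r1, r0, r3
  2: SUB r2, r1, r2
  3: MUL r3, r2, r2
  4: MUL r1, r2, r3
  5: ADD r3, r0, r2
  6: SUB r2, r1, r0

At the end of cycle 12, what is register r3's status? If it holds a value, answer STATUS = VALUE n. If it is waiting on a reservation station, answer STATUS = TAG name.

STATUS = VALUE 2

cycle 1: issue ADD r3<-Add1 // r0:8,r1:4,r2:2,r3:Add1
cycle 2: issue SUB r1<-Add2 // r0:8,r1:Add2,r2:2,r3:Add1
cycle 3: CDB Add1=12; issue SUB r2<-Add1 // r0:8,r1:Add2,r2:Add1,r3:12
cycle 4: issue MUL r3<-Mul1 // r0:8,r1:Add2,r2:Add1,r3:Mul1
cycle 5: CDB Add2=-4; issue MUL r1<-Mul2 // r0:8,r1:Mul2,r2:Add1,r3:Mul1
cycle 6: issue ADD r3<-Add2 // r0:8,r1:Mul2,r2:Add1,r3:Add2
cycle 7: CDB Add1=-6; issue SUB r2<-Add1 // r0:8,r1:Mul2,r2:Add1,r3:Add2
cycle 8: - // r0:8,r1:Mul2,r2:Add1,r3:Add2
cycle 9: CDB Add2=2 // r0:8,r1:Mul2,r2:Add1,r3:2
cycle 10: - // r0:8,r1:Mul2,r2:Add1,r3:2
cycle 11: CDB Mul1=36 // r0:8,r1:Mul2,r2:Add1,r3:2
cycle 12: - // r0:8,r1:Mul2,r2:Add1,r3:2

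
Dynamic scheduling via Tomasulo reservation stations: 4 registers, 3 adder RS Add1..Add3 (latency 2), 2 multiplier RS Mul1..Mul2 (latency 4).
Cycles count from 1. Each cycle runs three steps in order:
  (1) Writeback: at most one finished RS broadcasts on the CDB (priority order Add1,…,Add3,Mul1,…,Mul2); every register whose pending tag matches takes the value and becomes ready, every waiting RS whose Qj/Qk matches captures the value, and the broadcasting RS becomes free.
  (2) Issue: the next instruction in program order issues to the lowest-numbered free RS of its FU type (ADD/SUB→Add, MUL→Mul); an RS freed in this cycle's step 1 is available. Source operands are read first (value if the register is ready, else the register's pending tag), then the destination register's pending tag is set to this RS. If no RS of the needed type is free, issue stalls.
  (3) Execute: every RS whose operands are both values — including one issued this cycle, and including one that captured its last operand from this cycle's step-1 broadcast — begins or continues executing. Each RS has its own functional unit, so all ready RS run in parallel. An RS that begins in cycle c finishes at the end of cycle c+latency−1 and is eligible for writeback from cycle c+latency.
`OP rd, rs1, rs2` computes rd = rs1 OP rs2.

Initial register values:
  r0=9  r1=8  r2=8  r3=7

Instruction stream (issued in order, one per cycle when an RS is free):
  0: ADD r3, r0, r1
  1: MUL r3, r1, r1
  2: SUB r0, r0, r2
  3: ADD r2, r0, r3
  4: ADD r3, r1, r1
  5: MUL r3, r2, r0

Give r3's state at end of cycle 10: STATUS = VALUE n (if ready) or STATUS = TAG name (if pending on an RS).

  c1: issue ADD r3<-Add1  regs: r0:9,r1:8,r2:8,r3:Add1
  c2: issue MUL r3<-Mul1  regs: r0:9,r1:8,r2:8,r3:Mul1
  c3: CDB Add1=17; issue SUB r0<-Add1  regs: r0:Add1,r1:8,r2:8,r3:Mul1
  c4: issue ADD r2<-Add2  regs: r0:Add1,r1:8,r2:Add2,r3:Mul1
  c5: CDB Add1=1; issue ADD r3<-Add1  regs: r0:1,r1:8,r2:Add2,r3:Add1
  c6: CDB Mul1=64; issue MUL r3<-Mul1  regs: r0:1,r1:8,r2:Add2,r3:Mul1
  c7: CDB Add1=16  regs: r0:1,r1:8,r2:Add2,r3:Mul1
  c8: CDB Add2=65  regs: r0:1,r1:8,r2:65,r3:Mul1
  c9: -  regs: r0:1,r1:8,r2:65,r3:Mul1
  c10: -  regs: r0:1,r1:8,r2:65,r3:Mul1

STATUS = TAG Mul1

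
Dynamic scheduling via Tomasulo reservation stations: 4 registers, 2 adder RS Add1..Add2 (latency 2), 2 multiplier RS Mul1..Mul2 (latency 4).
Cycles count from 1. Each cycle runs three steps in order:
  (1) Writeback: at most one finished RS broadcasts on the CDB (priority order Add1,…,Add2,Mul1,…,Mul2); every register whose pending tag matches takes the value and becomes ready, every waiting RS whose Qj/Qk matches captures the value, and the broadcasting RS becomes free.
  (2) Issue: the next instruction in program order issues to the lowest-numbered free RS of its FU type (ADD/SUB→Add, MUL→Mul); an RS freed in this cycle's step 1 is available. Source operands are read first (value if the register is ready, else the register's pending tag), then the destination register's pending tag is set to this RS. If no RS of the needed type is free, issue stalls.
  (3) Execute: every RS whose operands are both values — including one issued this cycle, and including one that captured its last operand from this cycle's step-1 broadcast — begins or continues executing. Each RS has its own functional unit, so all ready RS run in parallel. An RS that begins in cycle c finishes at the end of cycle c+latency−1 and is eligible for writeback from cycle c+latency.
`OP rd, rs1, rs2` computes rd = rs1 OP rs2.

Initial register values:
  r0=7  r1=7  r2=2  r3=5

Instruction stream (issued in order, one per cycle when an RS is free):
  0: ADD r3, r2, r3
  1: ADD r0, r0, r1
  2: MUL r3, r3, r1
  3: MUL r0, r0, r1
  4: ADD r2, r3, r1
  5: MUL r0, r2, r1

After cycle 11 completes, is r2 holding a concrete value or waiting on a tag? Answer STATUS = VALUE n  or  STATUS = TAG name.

cycle 1: issue ADD r3<-Add1 // r0:7,r1:7,r2:2,r3:Add1
cycle 2: issue ADD r0<-Add2 // r0:Add2,r1:7,r2:2,r3:Add1
cycle 3: CDB Add1=7; issue MUL r3<-Mul1 // r0:Add2,r1:7,r2:2,r3:Mul1
cycle 4: CDB Add2=14; issue MUL r0<-Mul2 // r0:Mul2,r1:7,r2:2,r3:Mul1
cycle 5: issue ADD r2<-Add1 // r0:Mul2,r1:7,r2:Add1,r3:Mul1
cycle 6: stall // r0:Mul2,r1:7,r2:Add1,r3:Mul1
cycle 7: CDB Mul1=49; issue MUL r0<-Mul1 // r0:Mul1,r1:7,r2:Add1,r3:49
cycle 8: CDB Mul2=98 // r0:Mul1,r1:7,r2:Add1,r3:49
cycle 9: CDB Add1=56 // r0:Mul1,r1:7,r2:56,r3:49
cycle 10: - // r0:Mul1,r1:7,r2:56,r3:49
cycle 11: - // r0:Mul1,r1:7,r2:56,r3:49

STATUS = VALUE 56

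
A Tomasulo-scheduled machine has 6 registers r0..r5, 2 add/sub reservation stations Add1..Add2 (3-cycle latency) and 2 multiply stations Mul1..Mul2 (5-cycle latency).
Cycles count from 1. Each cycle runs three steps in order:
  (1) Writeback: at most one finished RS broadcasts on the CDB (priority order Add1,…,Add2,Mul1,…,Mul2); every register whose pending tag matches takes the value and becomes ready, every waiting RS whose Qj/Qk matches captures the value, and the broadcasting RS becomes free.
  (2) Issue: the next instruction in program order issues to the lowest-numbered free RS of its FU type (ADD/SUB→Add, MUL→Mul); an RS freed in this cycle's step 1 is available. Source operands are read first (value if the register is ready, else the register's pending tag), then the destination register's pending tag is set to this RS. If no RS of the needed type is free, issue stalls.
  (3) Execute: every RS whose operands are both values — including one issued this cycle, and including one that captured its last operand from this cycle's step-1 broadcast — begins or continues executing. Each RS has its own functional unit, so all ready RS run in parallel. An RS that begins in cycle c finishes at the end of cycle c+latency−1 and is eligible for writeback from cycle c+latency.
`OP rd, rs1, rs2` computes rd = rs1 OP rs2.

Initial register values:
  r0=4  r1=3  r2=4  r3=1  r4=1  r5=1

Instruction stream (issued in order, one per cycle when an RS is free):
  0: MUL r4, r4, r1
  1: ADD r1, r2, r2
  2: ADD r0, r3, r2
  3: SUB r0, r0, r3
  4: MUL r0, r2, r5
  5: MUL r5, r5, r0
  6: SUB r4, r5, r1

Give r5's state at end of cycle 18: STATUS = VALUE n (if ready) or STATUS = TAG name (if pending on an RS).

c1: issue MUL r4<-Mul1 | r0:4,r1:3,r2:4,r3:1,r4:Mul1,r5:1
c2: issue ADD r1<-Add1 | r0:4,r1:Add1,r2:4,r3:1,r4:Mul1,r5:1
c3: issue ADD r0<-Add2 | r0:Add2,r1:Add1,r2:4,r3:1,r4:Mul1,r5:1
c4: stall | r0:Add2,r1:Add1,r2:4,r3:1,r4:Mul1,r5:1
c5: CDB Add1=8; issue SUB r0<-Add1 | r0:Add1,r1:8,r2:4,r3:1,r4:Mul1,r5:1
c6: CDB Add2=5; issue MUL r0<-Mul2 | r0:Mul2,r1:8,r2:4,r3:1,r4:Mul1,r5:1
c7: CDB Mul1=3; issue MUL r5<-Mul1 | r0:Mul2,r1:8,r2:4,r3:1,r4:3,r5:Mul1
c8: issue SUB r4<-Add2 | r0:Mul2,r1:8,r2:4,r3:1,r4:Add2,r5:Mul1
c9: CDB Add1=4 | r0:Mul2,r1:8,r2:4,r3:1,r4:Add2,r5:Mul1
c10: - | r0:Mul2,r1:8,r2:4,r3:1,r4:Add2,r5:Mul1
c11: CDB Mul2=4 | r0:4,r1:8,r2:4,r3:1,r4:Add2,r5:Mul1
c12: - | r0:4,r1:8,r2:4,r3:1,r4:Add2,r5:Mul1
c13: - | r0:4,r1:8,r2:4,r3:1,r4:Add2,r5:Mul1
c14: - | r0:4,r1:8,r2:4,r3:1,r4:Add2,r5:Mul1
c15: - | r0:4,r1:8,r2:4,r3:1,r4:Add2,r5:Mul1
c16: CDB Mul1=4 | r0:4,r1:8,r2:4,r3:1,r4:Add2,r5:4
c17: - | r0:4,r1:8,r2:4,r3:1,r4:Add2,r5:4
c18: - | r0:4,r1:8,r2:4,r3:1,r4:Add2,r5:4

STATUS = VALUE 4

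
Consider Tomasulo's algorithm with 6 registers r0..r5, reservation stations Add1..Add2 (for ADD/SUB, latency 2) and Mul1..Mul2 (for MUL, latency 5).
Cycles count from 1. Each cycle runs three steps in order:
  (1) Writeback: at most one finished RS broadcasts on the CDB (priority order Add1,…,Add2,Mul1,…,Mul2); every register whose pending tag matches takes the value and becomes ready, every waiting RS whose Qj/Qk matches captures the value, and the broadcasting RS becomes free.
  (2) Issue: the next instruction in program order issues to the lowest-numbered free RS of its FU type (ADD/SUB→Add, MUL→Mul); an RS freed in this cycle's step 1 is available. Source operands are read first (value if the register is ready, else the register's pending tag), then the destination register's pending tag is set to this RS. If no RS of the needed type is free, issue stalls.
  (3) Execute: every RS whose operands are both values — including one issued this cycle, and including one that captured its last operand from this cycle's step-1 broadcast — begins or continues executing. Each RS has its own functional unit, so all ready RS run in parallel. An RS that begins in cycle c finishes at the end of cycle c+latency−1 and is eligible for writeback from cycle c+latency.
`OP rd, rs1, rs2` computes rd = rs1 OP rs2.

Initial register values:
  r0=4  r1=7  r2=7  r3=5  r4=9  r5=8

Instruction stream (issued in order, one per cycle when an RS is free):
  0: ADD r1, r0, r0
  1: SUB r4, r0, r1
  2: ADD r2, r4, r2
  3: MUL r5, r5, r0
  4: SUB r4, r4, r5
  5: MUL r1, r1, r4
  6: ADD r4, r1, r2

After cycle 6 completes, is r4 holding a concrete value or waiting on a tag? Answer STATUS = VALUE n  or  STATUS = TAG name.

STATUS = TAG Add2

  c1: issue ADD r1<-Add1  regs: r0:4,r1:Add1,r2:7,r3:5,r4:9,r5:8
  c2: issue SUB r4<-Add2  regs: r0:4,r1:Add1,r2:7,r3:5,r4:Add2,r5:8
  c3: CDB Add1=8; issue ADD r2<-Add1  regs: r0:4,r1:8,r2:Add1,r3:5,r4:Add2,r5:8
  c4: issue MUL r5<-Mul1  regs: r0:4,r1:8,r2:Add1,r3:5,r4:Add2,r5:Mul1
  c5: CDB Add2=-4; issue SUB r4<-Add2  regs: r0:4,r1:8,r2:Add1,r3:5,r4:Add2,r5:Mul1
  c6: issue MUL r1<-Mul2  regs: r0:4,r1:Mul2,r2:Add1,r3:5,r4:Add2,r5:Mul1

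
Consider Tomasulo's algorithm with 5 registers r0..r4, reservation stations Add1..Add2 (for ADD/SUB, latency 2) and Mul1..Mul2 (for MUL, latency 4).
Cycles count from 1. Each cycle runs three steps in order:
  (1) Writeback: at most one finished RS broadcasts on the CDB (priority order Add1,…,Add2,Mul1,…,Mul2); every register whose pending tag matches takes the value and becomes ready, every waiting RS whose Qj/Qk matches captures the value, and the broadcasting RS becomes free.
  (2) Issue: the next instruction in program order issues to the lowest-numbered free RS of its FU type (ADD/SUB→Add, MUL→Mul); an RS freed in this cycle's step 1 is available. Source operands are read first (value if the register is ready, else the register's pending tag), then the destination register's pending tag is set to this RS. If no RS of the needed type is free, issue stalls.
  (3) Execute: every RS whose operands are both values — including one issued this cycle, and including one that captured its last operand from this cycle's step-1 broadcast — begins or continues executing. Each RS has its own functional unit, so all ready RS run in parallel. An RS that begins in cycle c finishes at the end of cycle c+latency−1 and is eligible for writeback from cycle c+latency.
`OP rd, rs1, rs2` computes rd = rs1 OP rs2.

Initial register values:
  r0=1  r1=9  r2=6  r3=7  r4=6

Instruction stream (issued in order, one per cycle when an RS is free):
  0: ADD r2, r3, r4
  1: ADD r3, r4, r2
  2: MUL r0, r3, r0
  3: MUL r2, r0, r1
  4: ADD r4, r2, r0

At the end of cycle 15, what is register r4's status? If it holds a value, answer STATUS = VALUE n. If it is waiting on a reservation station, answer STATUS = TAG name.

STATUS = VALUE 190

c1: issue ADD r2<-Add1 | r0:1,r1:9,r2:Add1,r3:7,r4:6
c2: issue ADD r3<-Add2 | r0:1,r1:9,r2:Add1,r3:Add2,r4:6
c3: CDB Add1=13; issue MUL r0<-Mul1 | r0:Mul1,r1:9,r2:13,r3:Add2,r4:6
c4: issue MUL r2<-Mul2 | r0:Mul1,r1:9,r2:Mul2,r3:Add2,r4:6
c5: CDB Add2=19; issue ADD r4<-Add1 | r0:Mul1,r1:9,r2:Mul2,r3:19,r4:Add1
c6: - | r0:Mul1,r1:9,r2:Mul2,r3:19,r4:Add1
c7: - | r0:Mul1,r1:9,r2:Mul2,r3:19,r4:Add1
c8: - | r0:Mul1,r1:9,r2:Mul2,r3:19,r4:Add1
c9: CDB Mul1=19 | r0:19,r1:9,r2:Mul2,r3:19,r4:Add1
c10: - | r0:19,r1:9,r2:Mul2,r3:19,r4:Add1
c11: - | r0:19,r1:9,r2:Mul2,r3:19,r4:Add1
c12: - | r0:19,r1:9,r2:Mul2,r3:19,r4:Add1
c13: CDB Mul2=171 | r0:19,r1:9,r2:171,r3:19,r4:Add1
c14: - | r0:19,r1:9,r2:171,r3:19,r4:Add1
c15: CDB Add1=190 | r0:19,r1:9,r2:171,r3:19,r4:190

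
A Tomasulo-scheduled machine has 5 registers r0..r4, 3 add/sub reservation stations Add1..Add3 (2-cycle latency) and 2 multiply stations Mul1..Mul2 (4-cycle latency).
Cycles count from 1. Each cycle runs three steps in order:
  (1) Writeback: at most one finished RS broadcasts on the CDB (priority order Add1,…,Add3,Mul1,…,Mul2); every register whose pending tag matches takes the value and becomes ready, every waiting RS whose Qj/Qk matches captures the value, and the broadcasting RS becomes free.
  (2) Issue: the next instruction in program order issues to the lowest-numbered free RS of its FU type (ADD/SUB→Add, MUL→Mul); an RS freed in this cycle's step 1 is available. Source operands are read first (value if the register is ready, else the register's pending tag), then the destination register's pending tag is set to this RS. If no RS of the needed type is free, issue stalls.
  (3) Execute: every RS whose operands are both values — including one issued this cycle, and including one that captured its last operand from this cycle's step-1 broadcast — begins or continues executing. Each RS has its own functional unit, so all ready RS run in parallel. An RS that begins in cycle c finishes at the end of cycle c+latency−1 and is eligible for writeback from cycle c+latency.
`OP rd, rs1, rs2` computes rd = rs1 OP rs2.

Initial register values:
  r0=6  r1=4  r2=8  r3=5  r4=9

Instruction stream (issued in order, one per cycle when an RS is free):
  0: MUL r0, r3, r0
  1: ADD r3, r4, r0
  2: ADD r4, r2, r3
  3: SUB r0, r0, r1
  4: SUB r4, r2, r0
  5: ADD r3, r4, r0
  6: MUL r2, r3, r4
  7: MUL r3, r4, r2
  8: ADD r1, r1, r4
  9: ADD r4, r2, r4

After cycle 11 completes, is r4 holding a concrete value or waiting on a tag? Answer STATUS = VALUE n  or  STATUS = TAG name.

cycle 1: issue MUL r0<-Mul1 // r0:Mul1,r1:4,r2:8,r3:5,r4:9
cycle 2: issue ADD r3<-Add1 // r0:Mul1,r1:4,r2:8,r3:Add1,r4:9
cycle 3: issue ADD r4<-Add2 // r0:Mul1,r1:4,r2:8,r3:Add1,r4:Add2
cycle 4: issue SUB r0<-Add3 // r0:Add3,r1:4,r2:8,r3:Add1,r4:Add2
cycle 5: CDB Mul1=30; stall // r0:Add3,r1:4,r2:8,r3:Add1,r4:Add2
cycle 6: stall // r0:Add3,r1:4,r2:8,r3:Add1,r4:Add2
cycle 7: CDB Add1=39; issue SUB r4<-Add1 // r0:Add3,r1:4,r2:8,r3:39,r4:Add1
cycle 8: CDB Add3=26; issue ADD r3<-Add3 // r0:26,r1:4,r2:8,r3:Add3,r4:Add1
cycle 9: CDB Add2=47; issue MUL r2<-Mul1 // r0:26,r1:4,r2:Mul1,r3:Add3,r4:Add1
cycle 10: CDB Add1=-18; issue MUL r3<-Mul2 // r0:26,r1:4,r2:Mul1,r3:Mul2,r4:-18
cycle 11: issue ADD r1<-Add1 // r0:26,r1:Add1,r2:Mul1,r3:Mul2,r4:-18

STATUS = VALUE -18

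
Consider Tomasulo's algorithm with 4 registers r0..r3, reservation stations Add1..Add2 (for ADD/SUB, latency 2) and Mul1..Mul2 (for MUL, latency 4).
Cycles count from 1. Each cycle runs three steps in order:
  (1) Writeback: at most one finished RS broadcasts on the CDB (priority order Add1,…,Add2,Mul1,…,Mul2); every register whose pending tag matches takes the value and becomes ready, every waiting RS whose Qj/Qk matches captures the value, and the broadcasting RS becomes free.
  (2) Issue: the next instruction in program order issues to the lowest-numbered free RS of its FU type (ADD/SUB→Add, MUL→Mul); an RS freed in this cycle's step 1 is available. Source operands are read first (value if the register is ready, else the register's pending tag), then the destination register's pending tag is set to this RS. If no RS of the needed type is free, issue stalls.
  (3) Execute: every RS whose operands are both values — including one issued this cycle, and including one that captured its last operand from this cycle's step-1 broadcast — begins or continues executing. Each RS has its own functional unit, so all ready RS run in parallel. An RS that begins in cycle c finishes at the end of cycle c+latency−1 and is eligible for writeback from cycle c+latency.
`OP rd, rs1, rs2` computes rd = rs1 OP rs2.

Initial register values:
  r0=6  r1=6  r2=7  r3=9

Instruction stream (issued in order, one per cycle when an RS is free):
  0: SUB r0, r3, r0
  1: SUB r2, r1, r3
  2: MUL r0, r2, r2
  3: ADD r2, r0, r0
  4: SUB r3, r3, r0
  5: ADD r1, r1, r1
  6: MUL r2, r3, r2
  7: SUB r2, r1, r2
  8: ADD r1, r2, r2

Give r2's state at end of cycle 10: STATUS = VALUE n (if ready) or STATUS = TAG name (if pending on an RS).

STATUS = VALUE 18

c1: issue SUB r0<-Add1 | r0:Add1,r1:6,r2:7,r3:9
c2: issue SUB r2<-Add2 | r0:Add1,r1:6,r2:Add2,r3:9
c3: CDB Add1=3; issue MUL r0<-Mul1 | r0:Mul1,r1:6,r2:Add2,r3:9
c4: CDB Add2=-3; issue ADD r2<-Add1 | r0:Mul1,r1:6,r2:Add1,r3:9
c5: issue SUB r3<-Add2 | r0:Mul1,r1:6,r2:Add1,r3:Add2
c6: stall | r0:Mul1,r1:6,r2:Add1,r3:Add2
c7: stall | r0:Mul1,r1:6,r2:Add1,r3:Add2
c8: CDB Mul1=9; stall | r0:9,r1:6,r2:Add1,r3:Add2
c9: stall | r0:9,r1:6,r2:Add1,r3:Add2
c10: CDB Add1=18; issue ADD r1<-Add1 | r0:9,r1:Add1,r2:18,r3:Add2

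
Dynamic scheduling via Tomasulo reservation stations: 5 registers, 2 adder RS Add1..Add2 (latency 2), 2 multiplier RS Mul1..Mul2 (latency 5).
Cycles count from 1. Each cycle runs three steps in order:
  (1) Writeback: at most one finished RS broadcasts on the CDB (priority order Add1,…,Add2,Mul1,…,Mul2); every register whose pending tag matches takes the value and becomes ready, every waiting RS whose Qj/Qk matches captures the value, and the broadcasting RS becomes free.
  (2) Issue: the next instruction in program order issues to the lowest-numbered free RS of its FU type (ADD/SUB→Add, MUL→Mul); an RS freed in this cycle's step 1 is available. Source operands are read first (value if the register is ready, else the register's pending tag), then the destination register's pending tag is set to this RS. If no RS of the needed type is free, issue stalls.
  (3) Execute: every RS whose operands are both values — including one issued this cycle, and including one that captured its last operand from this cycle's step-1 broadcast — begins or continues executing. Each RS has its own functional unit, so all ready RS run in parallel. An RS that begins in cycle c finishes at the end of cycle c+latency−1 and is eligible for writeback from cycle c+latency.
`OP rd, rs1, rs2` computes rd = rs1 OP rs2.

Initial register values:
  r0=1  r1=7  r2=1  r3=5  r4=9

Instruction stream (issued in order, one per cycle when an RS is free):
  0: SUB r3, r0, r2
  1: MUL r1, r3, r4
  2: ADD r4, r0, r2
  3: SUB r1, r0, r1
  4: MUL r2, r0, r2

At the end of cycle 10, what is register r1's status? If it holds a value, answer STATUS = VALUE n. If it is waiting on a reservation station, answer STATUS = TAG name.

STATUS = VALUE 1

c1: issue SUB r3<-Add1 | r0:1,r1:7,r2:1,r3:Add1,r4:9
c2: issue MUL r1<-Mul1 | r0:1,r1:Mul1,r2:1,r3:Add1,r4:9
c3: CDB Add1=0; issue ADD r4<-Add1 | r0:1,r1:Mul1,r2:1,r3:0,r4:Add1
c4: issue SUB r1<-Add2 | r0:1,r1:Add2,r2:1,r3:0,r4:Add1
c5: CDB Add1=2; issue MUL r2<-Mul2 | r0:1,r1:Add2,r2:Mul2,r3:0,r4:2
c6: - | r0:1,r1:Add2,r2:Mul2,r3:0,r4:2
c7: - | r0:1,r1:Add2,r2:Mul2,r3:0,r4:2
c8: CDB Mul1=0 | r0:1,r1:Add2,r2:Mul2,r3:0,r4:2
c9: - | r0:1,r1:Add2,r2:Mul2,r3:0,r4:2
c10: CDB Add2=1 | r0:1,r1:1,r2:Mul2,r3:0,r4:2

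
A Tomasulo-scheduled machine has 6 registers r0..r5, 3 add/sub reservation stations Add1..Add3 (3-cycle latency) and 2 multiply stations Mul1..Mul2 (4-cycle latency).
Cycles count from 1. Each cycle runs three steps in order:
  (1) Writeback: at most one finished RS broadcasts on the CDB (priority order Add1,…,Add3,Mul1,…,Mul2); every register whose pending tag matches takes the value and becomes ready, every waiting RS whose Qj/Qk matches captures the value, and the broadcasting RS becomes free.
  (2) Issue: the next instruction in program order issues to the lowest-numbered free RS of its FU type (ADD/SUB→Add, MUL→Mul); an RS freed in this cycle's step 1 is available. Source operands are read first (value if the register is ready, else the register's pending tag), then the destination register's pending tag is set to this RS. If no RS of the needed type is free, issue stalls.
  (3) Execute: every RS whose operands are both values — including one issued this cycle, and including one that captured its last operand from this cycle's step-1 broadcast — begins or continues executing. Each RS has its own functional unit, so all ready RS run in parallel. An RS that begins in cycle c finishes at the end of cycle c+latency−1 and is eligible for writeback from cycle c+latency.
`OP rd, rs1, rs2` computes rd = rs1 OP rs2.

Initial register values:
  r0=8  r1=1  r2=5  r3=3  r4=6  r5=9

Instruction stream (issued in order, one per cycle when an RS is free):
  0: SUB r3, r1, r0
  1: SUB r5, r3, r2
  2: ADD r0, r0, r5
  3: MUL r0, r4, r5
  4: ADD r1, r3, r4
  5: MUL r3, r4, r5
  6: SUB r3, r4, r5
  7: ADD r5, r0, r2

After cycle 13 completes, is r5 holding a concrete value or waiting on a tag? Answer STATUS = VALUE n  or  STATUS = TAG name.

c1: issue SUB r3<-Add1 | r0:8,r1:1,r2:5,r3:Add1,r4:6,r5:9
c2: issue SUB r5<-Add2 | r0:8,r1:1,r2:5,r3:Add1,r4:6,r5:Add2
c3: issue ADD r0<-Add3 | r0:Add3,r1:1,r2:5,r3:Add1,r4:6,r5:Add2
c4: CDB Add1=-7; issue MUL r0<-Mul1 | r0:Mul1,r1:1,r2:5,r3:-7,r4:6,r5:Add2
c5: issue ADD r1<-Add1 | r0:Mul1,r1:Add1,r2:5,r3:-7,r4:6,r5:Add2
c6: issue MUL r3<-Mul2 | r0:Mul1,r1:Add1,r2:5,r3:Mul2,r4:6,r5:Add2
c7: CDB Add2=-12; issue SUB r3<-Add2 | r0:Mul1,r1:Add1,r2:5,r3:Add2,r4:6,r5:-12
c8: CDB Add1=-1; issue ADD r5<-Add1 | r0:Mul1,r1:-1,r2:5,r3:Add2,r4:6,r5:Add1
c9: - | r0:Mul1,r1:-1,r2:5,r3:Add2,r4:6,r5:Add1
c10: CDB Add2=18 | r0:Mul1,r1:-1,r2:5,r3:18,r4:6,r5:Add1
c11: CDB Add3=-4 | r0:Mul1,r1:-1,r2:5,r3:18,r4:6,r5:Add1
c12: CDB Mul1=-72 | r0:-72,r1:-1,r2:5,r3:18,r4:6,r5:Add1
c13: CDB Mul2=-72 | r0:-72,r1:-1,r2:5,r3:18,r4:6,r5:Add1

STATUS = TAG Add1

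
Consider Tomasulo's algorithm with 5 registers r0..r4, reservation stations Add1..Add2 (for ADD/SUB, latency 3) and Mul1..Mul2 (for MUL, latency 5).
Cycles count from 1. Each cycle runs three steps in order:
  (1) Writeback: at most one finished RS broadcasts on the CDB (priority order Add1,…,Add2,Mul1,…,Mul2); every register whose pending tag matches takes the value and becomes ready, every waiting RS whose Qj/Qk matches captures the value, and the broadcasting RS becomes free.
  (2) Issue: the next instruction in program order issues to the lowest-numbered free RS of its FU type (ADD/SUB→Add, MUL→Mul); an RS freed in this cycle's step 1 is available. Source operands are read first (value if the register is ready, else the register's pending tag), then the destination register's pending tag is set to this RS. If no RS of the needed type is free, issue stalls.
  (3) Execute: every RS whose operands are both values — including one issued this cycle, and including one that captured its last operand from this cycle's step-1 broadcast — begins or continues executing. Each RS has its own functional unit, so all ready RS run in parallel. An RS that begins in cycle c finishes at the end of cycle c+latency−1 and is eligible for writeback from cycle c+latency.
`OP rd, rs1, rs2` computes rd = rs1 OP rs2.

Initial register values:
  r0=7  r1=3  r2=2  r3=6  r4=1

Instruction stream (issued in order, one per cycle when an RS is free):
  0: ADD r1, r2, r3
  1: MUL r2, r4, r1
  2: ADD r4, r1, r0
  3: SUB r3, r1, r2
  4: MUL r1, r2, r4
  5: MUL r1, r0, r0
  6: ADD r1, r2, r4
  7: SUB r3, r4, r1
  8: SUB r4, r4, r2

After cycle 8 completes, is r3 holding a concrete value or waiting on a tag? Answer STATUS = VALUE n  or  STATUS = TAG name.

c1: issue ADD r1<-Add1 | r0:7,r1:Add1,r2:2,r3:6,r4:1
c2: issue MUL r2<-Mul1 | r0:7,r1:Add1,r2:Mul1,r3:6,r4:1
c3: issue ADD r4<-Add2 | r0:7,r1:Add1,r2:Mul1,r3:6,r4:Add2
c4: CDB Add1=8; issue SUB r3<-Add1 | r0:7,r1:8,r2:Mul1,r3:Add1,r4:Add2
c5: issue MUL r1<-Mul2 | r0:7,r1:Mul2,r2:Mul1,r3:Add1,r4:Add2
c6: stall | r0:7,r1:Mul2,r2:Mul1,r3:Add1,r4:Add2
c7: CDB Add2=15; stall | r0:7,r1:Mul2,r2:Mul1,r3:Add1,r4:15
c8: stall | r0:7,r1:Mul2,r2:Mul1,r3:Add1,r4:15

STATUS = TAG Add1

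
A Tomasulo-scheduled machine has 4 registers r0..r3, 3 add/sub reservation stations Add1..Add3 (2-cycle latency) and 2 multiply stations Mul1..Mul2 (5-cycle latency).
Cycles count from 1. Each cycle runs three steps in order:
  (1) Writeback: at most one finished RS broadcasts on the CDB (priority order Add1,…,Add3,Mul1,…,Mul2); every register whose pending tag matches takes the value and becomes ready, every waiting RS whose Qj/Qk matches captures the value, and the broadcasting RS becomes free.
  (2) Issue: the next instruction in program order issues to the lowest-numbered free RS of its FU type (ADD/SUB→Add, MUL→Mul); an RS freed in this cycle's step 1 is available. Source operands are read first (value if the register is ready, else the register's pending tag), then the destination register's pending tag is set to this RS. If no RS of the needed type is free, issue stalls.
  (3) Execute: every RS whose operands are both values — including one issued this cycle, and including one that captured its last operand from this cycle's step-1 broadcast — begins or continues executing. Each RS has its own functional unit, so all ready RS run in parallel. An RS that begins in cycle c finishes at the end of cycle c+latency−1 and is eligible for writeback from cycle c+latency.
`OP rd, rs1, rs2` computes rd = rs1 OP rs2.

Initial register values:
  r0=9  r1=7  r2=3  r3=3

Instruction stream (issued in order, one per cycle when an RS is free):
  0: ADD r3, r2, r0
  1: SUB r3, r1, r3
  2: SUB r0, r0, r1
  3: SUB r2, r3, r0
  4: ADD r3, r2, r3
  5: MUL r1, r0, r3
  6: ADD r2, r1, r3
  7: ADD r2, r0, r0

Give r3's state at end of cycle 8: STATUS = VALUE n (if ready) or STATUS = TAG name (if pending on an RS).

STATUS = TAG Add1

c1: issue ADD r3<-Add1 | r0:9,r1:7,r2:3,r3:Add1
c2: issue SUB r3<-Add2 | r0:9,r1:7,r2:3,r3:Add2
c3: CDB Add1=12; issue SUB r0<-Add1 | r0:Add1,r1:7,r2:3,r3:Add2
c4: issue SUB r2<-Add3 | r0:Add1,r1:7,r2:Add3,r3:Add2
c5: CDB Add1=2; issue ADD r3<-Add1 | r0:2,r1:7,r2:Add3,r3:Add1
c6: CDB Add2=-5; issue MUL r1<-Mul1 | r0:2,r1:Mul1,r2:Add3,r3:Add1
c7: issue ADD r2<-Add2 | r0:2,r1:Mul1,r2:Add2,r3:Add1
c8: CDB Add3=-7; issue ADD r2<-Add3 | r0:2,r1:Mul1,r2:Add3,r3:Add1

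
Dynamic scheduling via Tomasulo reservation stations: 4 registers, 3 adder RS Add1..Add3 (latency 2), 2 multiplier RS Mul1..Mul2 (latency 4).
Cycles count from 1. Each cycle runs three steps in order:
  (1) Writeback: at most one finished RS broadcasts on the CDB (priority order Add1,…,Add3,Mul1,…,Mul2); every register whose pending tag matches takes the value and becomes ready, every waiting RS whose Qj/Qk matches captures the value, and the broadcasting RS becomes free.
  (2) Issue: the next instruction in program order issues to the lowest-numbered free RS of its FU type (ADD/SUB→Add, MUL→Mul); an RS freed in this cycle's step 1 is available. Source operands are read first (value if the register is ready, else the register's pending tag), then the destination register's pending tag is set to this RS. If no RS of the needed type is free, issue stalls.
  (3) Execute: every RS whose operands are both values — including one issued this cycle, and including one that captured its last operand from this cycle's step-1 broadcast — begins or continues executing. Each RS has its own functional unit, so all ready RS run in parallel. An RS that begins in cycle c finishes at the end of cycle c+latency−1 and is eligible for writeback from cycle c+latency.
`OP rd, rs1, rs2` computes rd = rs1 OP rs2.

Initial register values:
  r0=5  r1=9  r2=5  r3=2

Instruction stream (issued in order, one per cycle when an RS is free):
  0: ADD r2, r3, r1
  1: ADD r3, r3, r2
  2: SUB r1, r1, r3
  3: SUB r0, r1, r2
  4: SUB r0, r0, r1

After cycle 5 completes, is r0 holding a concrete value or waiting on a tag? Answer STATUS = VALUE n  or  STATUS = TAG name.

STATUS = TAG Add2

  c1: issue ADD r2<-Add1  regs: r0:5,r1:9,r2:Add1,r3:2
  c2: issue ADD r3<-Add2  regs: r0:5,r1:9,r2:Add1,r3:Add2
  c3: CDB Add1=11; issue SUB r1<-Add1  regs: r0:5,r1:Add1,r2:11,r3:Add2
  c4: issue SUB r0<-Add3  regs: r0:Add3,r1:Add1,r2:11,r3:Add2
  c5: CDB Add2=13; issue SUB r0<-Add2  regs: r0:Add2,r1:Add1,r2:11,r3:13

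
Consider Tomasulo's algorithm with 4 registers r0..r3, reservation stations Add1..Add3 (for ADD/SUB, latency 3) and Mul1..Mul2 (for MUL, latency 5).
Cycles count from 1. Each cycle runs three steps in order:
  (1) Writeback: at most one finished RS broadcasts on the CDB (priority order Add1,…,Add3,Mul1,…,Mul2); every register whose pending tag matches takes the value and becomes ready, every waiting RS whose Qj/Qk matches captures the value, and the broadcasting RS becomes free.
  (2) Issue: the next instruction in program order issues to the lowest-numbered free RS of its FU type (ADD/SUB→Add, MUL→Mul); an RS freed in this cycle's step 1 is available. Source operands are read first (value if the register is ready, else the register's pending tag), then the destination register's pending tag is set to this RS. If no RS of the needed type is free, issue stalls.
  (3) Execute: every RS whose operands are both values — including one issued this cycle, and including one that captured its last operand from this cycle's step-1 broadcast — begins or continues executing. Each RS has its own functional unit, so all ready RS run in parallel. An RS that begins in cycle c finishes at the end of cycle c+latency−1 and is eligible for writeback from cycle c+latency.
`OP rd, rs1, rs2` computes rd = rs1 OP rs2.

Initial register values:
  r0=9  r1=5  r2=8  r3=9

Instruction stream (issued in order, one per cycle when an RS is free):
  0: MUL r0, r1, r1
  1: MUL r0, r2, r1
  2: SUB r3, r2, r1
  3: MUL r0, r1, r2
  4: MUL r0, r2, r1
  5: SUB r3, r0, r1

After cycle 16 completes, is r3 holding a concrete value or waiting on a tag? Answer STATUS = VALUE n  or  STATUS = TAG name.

STATUS = VALUE 35

cycle 1: issue MUL r0<-Mul1 // r0:Mul1,r1:5,r2:8,r3:9
cycle 2: issue MUL r0<-Mul2 // r0:Mul2,r1:5,r2:8,r3:9
cycle 3: issue SUB r3<-Add1 // r0:Mul2,r1:5,r2:8,r3:Add1
cycle 4: stall // r0:Mul2,r1:5,r2:8,r3:Add1
cycle 5: stall // r0:Mul2,r1:5,r2:8,r3:Add1
cycle 6: CDB Add1=3; stall // r0:Mul2,r1:5,r2:8,r3:3
cycle 7: CDB Mul1=25; issue MUL r0<-Mul1 // r0:Mul1,r1:5,r2:8,r3:3
cycle 8: CDB Mul2=40; issue MUL r0<-Mul2 // r0:Mul2,r1:5,r2:8,r3:3
cycle 9: issue SUB r3<-Add1 // r0:Mul2,r1:5,r2:8,r3:Add1
cycle 10: - // r0:Mul2,r1:5,r2:8,r3:Add1
cycle 11: - // r0:Mul2,r1:5,r2:8,r3:Add1
cycle 12: CDB Mul1=40 // r0:Mul2,r1:5,r2:8,r3:Add1
cycle 13: CDB Mul2=40 // r0:40,r1:5,r2:8,r3:Add1
cycle 14: - // r0:40,r1:5,r2:8,r3:Add1
cycle 15: - // r0:40,r1:5,r2:8,r3:Add1
cycle 16: CDB Add1=35 // r0:40,r1:5,r2:8,r3:35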